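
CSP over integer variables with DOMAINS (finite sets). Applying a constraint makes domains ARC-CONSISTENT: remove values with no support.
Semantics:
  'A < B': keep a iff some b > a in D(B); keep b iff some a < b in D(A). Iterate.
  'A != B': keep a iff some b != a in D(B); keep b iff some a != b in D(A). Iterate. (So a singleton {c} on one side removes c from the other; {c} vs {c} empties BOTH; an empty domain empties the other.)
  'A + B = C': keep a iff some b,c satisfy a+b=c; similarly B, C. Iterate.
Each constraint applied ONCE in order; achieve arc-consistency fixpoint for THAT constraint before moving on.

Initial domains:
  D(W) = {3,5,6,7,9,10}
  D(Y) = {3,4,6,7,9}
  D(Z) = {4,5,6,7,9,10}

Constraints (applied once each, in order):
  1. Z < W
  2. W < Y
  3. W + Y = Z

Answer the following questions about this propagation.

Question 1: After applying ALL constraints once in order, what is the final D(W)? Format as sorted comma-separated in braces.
Constraint 1 (Z < W) on D(Z)={4,5,6,7,9,10} D(W)={3,5,6,7,9,10}: Z {4,5,6,7,9,10}->{4,5,6,7,9}; W {3,5,6,7,9,10}->{5,6,7,9,10}
Constraint 2 (W < Y) on D(W)={5,6,7,9,10} D(Y)={3,4,6,7,9}: W {5,6,7,9,10}->{5,6,7}; Y {3,4,6,7,9}->{6,7,9}
Constraint 3 (W + Y = Z) on D(W)={5,6,7} D(Y)={6,7,9} D(Z)={4,5,6,7,9}: W {5,6,7}->{}; Y {6,7,9}->{}; Z {4,5,6,7,9}->{}
So after all 3 constraints: D(W) = {}

Answer: {}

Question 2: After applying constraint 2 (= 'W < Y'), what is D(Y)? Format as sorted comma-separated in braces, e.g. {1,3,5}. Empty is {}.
Constraint 1 (Z < W) on D(Z)={4,5,6,7,9,10} D(W)={3,5,6,7,9,10}: Z {4,5,6,7,9,10}->{4,5,6,7,9}; W {3,5,6,7,9,10}->{5,6,7,9,10}
Constraint 2 (W < Y) on D(W)={5,6,7,9,10} D(Y)={3,4,6,7,9}: W {5,6,7,9,10}->{5,6,7}; Y {3,4,6,7,9}->{6,7,9}
So after constraint 2: D(Y) = {6,7,9}

Answer: {6,7,9}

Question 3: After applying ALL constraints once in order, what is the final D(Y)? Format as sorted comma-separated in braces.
Constraint 1 (Z < W) on D(Z)={4,5,6,7,9,10} D(W)={3,5,6,7,9,10}: Z {4,5,6,7,9,10}->{4,5,6,7,9}; W {3,5,6,7,9,10}->{5,6,7,9,10}
Constraint 2 (W < Y) on D(W)={5,6,7,9,10} D(Y)={3,4,6,7,9}: W {5,6,7,9,10}->{5,6,7}; Y {3,4,6,7,9}->{6,7,9}
Constraint 3 (W + Y = Z) on D(W)={5,6,7} D(Y)={6,7,9} D(Z)={4,5,6,7,9}: W {5,6,7}->{}; Y {6,7,9}->{}; Z {4,5,6,7,9}->{}
So after all 3 constraints: D(Y) = {}

Answer: {}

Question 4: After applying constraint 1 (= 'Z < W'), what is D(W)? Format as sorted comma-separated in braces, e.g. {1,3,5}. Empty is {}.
Answer: {5,6,7,9,10}

Derivation:
Constraint 1 (Z < W) on D(Z)={4,5,6,7,9,10} D(W)={3,5,6,7,9,10}: Z {4,5,6,7,9,10}->{4,5,6,7,9}; W {3,5,6,7,9,10}->{5,6,7,9,10}
So after constraint 1: D(W) = {5,6,7,9,10}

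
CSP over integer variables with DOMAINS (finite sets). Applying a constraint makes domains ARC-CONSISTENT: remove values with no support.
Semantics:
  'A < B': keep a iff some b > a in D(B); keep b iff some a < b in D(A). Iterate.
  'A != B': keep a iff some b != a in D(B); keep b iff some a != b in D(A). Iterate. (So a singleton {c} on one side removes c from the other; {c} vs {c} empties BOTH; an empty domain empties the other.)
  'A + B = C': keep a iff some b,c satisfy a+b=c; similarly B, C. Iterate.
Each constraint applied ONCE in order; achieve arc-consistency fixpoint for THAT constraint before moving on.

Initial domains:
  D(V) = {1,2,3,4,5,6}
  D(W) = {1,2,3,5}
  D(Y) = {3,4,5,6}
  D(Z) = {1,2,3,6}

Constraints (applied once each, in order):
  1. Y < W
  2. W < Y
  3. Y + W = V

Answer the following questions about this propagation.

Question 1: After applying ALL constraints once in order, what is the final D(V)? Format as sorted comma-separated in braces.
Answer: {}

Derivation:
Constraint 1 (Y < W) on D(Y)={3,4,5,6} D(W)={1,2,3,5}: Y {3,4,5,6}->{3,4}; W {1,2,3,5}->{5}
Constraint 2 (W < Y) on D(W)={5} D(Y)={3,4}: W {5}->{}; Y {3,4}->{}
Constraint 3 (Y + W = V) on D(Y)={} D(W)={} D(V)={1,2,3,4,5,6}: V {1,2,3,4,5,6}->{}
So after all 3 constraints: D(V) = {}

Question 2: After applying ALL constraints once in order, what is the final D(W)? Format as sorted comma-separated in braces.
Answer: {}

Derivation:
Constraint 1 (Y < W) on D(Y)={3,4,5,6} D(W)={1,2,3,5}: Y {3,4,5,6}->{3,4}; W {1,2,3,5}->{5}
Constraint 2 (W < Y) on D(W)={5} D(Y)={3,4}: W {5}->{}; Y {3,4}->{}
Constraint 3 (Y + W = V) on D(Y)={} D(W)={} D(V)={1,2,3,4,5,6}: V {1,2,3,4,5,6}->{}
So after all 3 constraints: D(W) = {}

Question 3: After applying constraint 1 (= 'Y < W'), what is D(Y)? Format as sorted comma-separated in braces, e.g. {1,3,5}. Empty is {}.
Answer: {3,4}

Derivation:
Constraint 1 (Y < W) on D(Y)={3,4,5,6} D(W)={1,2,3,5}: Y {3,4,5,6}->{3,4}; W {1,2,3,5}->{5}
So after constraint 1: D(Y) = {3,4}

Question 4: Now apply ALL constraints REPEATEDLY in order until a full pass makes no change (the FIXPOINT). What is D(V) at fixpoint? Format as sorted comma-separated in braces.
Answer: {}

Derivation:
pass 0 (initial): D(V)={1,2,3,4,5,6}
pass 1: V {1,2,3,4,5,6}->{}; W {1,2,3,5}->{}; Y {3,4,5,6}->{}
pass 2: no change
Fixpoint after 2 passes: D(V) = {}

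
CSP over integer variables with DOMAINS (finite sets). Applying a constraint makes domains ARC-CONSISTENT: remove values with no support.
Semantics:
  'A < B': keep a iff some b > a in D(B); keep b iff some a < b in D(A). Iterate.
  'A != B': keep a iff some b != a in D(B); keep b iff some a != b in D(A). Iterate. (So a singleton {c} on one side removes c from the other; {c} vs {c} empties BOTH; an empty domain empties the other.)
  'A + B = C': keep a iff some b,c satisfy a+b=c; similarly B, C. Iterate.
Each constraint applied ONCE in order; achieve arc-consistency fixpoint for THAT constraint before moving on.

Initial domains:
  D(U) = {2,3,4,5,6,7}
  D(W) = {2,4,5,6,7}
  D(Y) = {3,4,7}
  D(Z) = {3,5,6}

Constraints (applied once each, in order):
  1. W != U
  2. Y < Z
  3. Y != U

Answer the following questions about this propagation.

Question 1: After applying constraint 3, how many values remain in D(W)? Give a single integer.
Answer: 5

Derivation:
Constraint 1 (W != U) on D(W)={2,4,5,6,7} D(U)={2,3,4,5,6,7}: no change
Constraint 2 (Y < Z) on D(Y)={3,4,7} D(Z)={3,5,6}: Y {3,4,7}->{3,4}; Z {3,5,6}->{5,6}
Constraint 3 (Y != U) on D(Y)={3,4} D(U)={2,3,4,5,6,7}: no change
So after constraint 3: D(W)={2,4,5,6,7}, size = 5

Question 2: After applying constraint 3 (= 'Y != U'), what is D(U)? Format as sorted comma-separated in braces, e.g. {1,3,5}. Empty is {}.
Answer: {2,3,4,5,6,7}

Derivation:
Constraint 1 (W != U) on D(W)={2,4,5,6,7} D(U)={2,3,4,5,6,7}: no change
Constraint 2 (Y < Z) on D(Y)={3,4,7} D(Z)={3,5,6}: Y {3,4,7}->{3,4}; Z {3,5,6}->{5,6}
Constraint 3 (Y != U) on D(Y)={3,4} D(U)={2,3,4,5,6,7}: no change
So after constraint 3: D(U) = {2,3,4,5,6,7}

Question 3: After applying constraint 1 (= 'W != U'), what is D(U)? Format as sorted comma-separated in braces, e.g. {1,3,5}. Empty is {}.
Answer: {2,3,4,5,6,7}

Derivation:
Constraint 1 (W != U) on D(W)={2,4,5,6,7} D(U)={2,3,4,5,6,7}: no change
So after constraint 1: D(U) = {2,3,4,5,6,7}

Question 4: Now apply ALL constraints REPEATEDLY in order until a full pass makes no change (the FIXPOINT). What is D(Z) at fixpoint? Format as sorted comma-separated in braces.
Answer: {5,6}

Derivation:
pass 0 (initial): D(Z)={3,5,6}
pass 1: Y {3,4,7}->{3,4}; Z {3,5,6}->{5,6}
pass 2: no change
Fixpoint after 2 passes: D(Z) = {5,6}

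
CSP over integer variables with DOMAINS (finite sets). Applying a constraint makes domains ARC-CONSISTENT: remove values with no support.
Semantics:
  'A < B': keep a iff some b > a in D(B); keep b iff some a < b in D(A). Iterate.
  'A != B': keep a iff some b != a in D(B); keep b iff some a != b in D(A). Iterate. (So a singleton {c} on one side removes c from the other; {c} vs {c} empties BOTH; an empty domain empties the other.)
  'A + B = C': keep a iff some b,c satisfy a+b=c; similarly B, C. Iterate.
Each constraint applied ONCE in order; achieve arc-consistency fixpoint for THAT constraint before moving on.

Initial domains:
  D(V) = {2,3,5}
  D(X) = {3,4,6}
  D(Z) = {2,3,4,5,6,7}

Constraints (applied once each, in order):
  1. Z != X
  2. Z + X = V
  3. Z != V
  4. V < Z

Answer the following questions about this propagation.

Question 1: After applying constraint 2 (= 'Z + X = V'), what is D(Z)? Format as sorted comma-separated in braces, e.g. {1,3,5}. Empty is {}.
Constraint 1 (Z != X) on D(Z)={2,3,4,5,6,7} D(X)={3,4,6}: no change
Constraint 2 (Z + X = V) on D(Z)={2,3,4,5,6,7} D(X)={3,4,6} D(V)={2,3,5}: Z {2,3,4,5,6,7}->{2}; X {3,4,6}->{3}; V {2,3,5}->{5}
So after constraint 2: D(Z) = {2}

Answer: {2}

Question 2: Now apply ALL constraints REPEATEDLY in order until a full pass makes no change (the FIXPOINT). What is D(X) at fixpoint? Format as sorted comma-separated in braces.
Answer: {}

Derivation:
pass 0 (initial): D(X)={3,4,6}
pass 1: V {2,3,5}->{}; X {3,4,6}->{3}; Z {2,3,4,5,6,7}->{}
pass 2: X {3}->{}
pass 3: no change
Fixpoint after 3 passes: D(X) = {}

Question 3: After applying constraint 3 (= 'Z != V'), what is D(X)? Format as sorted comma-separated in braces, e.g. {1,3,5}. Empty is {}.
Constraint 1 (Z != X) on D(Z)={2,3,4,5,6,7} D(X)={3,4,6}: no change
Constraint 2 (Z + X = V) on D(Z)={2,3,4,5,6,7} D(X)={3,4,6} D(V)={2,3,5}: Z {2,3,4,5,6,7}->{2}; X {3,4,6}->{3}; V {2,3,5}->{5}
Constraint 3 (Z != V) on D(Z)={2} D(V)={5}: no change
So after constraint 3: D(X) = {3}

Answer: {3}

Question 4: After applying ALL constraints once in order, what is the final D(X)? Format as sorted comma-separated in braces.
Answer: {3}

Derivation:
Constraint 1 (Z != X) on D(Z)={2,3,4,5,6,7} D(X)={3,4,6}: no change
Constraint 2 (Z + X = V) on D(Z)={2,3,4,5,6,7} D(X)={3,4,6} D(V)={2,3,5}: Z {2,3,4,5,6,7}->{2}; X {3,4,6}->{3}; V {2,3,5}->{5}
Constraint 3 (Z != V) on D(Z)={2} D(V)={5}: no change
Constraint 4 (V < Z) on D(V)={5} D(Z)={2}: V {5}->{}; Z {2}->{}
So after all 4 constraints: D(X) = {3}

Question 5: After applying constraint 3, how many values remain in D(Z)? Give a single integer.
Answer: 1

Derivation:
Constraint 1 (Z != X) on D(Z)={2,3,4,5,6,7} D(X)={3,4,6}: no change
Constraint 2 (Z + X = V) on D(Z)={2,3,4,5,6,7} D(X)={3,4,6} D(V)={2,3,5}: Z {2,3,4,5,6,7}->{2}; X {3,4,6}->{3}; V {2,3,5}->{5}
Constraint 3 (Z != V) on D(Z)={2} D(V)={5}: no change
So after constraint 3: D(Z)={2}, size = 1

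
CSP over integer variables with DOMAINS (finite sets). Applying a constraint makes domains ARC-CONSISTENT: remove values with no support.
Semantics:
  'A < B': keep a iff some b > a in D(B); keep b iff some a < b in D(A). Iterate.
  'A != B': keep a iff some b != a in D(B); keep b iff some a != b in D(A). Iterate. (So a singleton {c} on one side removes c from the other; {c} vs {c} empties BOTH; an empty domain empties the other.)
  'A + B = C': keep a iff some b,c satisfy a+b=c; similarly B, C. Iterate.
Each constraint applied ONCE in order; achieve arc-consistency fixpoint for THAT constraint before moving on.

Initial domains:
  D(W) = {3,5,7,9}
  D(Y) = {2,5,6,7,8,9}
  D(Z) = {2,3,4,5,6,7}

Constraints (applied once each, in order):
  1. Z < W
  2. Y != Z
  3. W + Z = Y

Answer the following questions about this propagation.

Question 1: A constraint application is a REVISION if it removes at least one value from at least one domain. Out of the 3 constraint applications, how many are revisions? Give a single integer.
Constraint 1 (Z < W) on D(Z)={2,3,4,5,6,7} D(W)={3,5,7,9}: no change => not a revision
Constraint 2 (Y != Z) on D(Y)={2,5,6,7,8,9} D(Z)={2,3,4,5,6,7}: no change => not a revision
Constraint 3 (W + Z = Y) on D(W)={3,5,7,9} D(Z)={2,3,4,5,6,7} D(Y)={2,5,6,7,8,9}: W {3,5,7,9}->{3,5,7}; Z {2,3,4,5,6,7}->{2,3,4,5,6}; Y {2,5,6,7,8,9}->{5,6,7,8,9} => REVISION
Total revisions = 1

Answer: 1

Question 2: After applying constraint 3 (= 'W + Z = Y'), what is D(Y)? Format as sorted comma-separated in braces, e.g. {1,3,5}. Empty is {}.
Constraint 1 (Z < W) on D(Z)={2,3,4,5,6,7} D(W)={3,5,7,9}: no change
Constraint 2 (Y != Z) on D(Y)={2,5,6,7,8,9} D(Z)={2,3,4,5,6,7}: no change
Constraint 3 (W + Z = Y) on D(W)={3,5,7,9} D(Z)={2,3,4,5,6,7} D(Y)={2,5,6,7,8,9}: W {3,5,7,9}->{3,5,7}; Z {2,3,4,5,6,7}->{2,3,4,5,6}; Y {2,5,6,7,8,9}->{5,6,7,8,9}
So after constraint 3: D(Y) = {5,6,7,8,9}

Answer: {5,6,7,8,9}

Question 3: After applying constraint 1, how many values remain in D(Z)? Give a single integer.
Answer: 6

Derivation:
Constraint 1 (Z < W) on D(Z)={2,3,4,5,6,7} D(W)={3,5,7,9}: no change
So after constraint 1: D(Z)={2,3,4,5,6,7}, size = 6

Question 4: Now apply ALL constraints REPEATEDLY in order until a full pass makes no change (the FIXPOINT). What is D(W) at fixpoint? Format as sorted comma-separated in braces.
pass 0 (initial): D(W)={3,5,7,9}
pass 1: W {3,5,7,9}->{3,5,7}; Y {2,5,6,7,8,9}->{5,6,7,8,9}; Z {2,3,4,5,6,7}->{2,3,4,5,6}
pass 2: no change
Fixpoint after 2 passes: D(W) = {3,5,7}

Answer: {3,5,7}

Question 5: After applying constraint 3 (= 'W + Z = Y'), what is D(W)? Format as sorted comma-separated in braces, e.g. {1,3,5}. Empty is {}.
Constraint 1 (Z < W) on D(Z)={2,3,4,5,6,7} D(W)={3,5,7,9}: no change
Constraint 2 (Y != Z) on D(Y)={2,5,6,7,8,9} D(Z)={2,3,4,5,6,7}: no change
Constraint 3 (W + Z = Y) on D(W)={3,5,7,9} D(Z)={2,3,4,5,6,7} D(Y)={2,5,6,7,8,9}: W {3,5,7,9}->{3,5,7}; Z {2,3,4,5,6,7}->{2,3,4,5,6}; Y {2,5,6,7,8,9}->{5,6,7,8,9}
So after constraint 3: D(W) = {3,5,7}

Answer: {3,5,7}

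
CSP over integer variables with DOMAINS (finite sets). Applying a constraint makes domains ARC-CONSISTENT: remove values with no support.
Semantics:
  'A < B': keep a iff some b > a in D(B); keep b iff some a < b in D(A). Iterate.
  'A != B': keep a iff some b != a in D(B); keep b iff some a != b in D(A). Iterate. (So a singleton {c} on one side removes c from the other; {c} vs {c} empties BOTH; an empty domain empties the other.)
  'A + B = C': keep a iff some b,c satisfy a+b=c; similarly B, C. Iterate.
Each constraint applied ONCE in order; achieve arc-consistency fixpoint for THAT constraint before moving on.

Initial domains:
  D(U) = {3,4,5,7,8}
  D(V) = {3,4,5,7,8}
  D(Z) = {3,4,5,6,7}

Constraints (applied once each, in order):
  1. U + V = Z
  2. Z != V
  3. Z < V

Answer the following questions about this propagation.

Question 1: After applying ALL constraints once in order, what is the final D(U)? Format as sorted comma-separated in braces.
Answer: {3,4}

Derivation:
Constraint 1 (U + V = Z) on D(U)={3,4,5,7,8} D(V)={3,4,5,7,8} D(Z)={3,4,5,6,7}: U {3,4,5,7,8}->{3,4}; V {3,4,5,7,8}->{3,4}; Z {3,4,5,6,7}->{6,7}
Constraint 2 (Z != V) on D(Z)={6,7} D(V)={3,4}: no change
Constraint 3 (Z < V) on D(Z)={6,7} D(V)={3,4}: Z {6,7}->{}; V {3,4}->{}
So after all 3 constraints: D(U) = {3,4}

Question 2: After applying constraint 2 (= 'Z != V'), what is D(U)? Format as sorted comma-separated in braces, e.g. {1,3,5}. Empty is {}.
Constraint 1 (U + V = Z) on D(U)={3,4,5,7,8} D(V)={3,4,5,7,8} D(Z)={3,4,5,6,7}: U {3,4,5,7,8}->{3,4}; V {3,4,5,7,8}->{3,4}; Z {3,4,5,6,7}->{6,7}
Constraint 2 (Z != V) on D(Z)={6,7} D(V)={3,4}: no change
So after constraint 2: D(U) = {3,4}

Answer: {3,4}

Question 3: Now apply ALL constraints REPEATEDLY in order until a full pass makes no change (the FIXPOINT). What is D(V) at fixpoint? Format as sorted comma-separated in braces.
pass 0 (initial): D(V)={3,4,5,7,8}
pass 1: U {3,4,5,7,8}->{3,4}; V {3,4,5,7,8}->{}; Z {3,4,5,6,7}->{}
pass 2: U {3,4}->{}
pass 3: no change
Fixpoint after 3 passes: D(V) = {}

Answer: {}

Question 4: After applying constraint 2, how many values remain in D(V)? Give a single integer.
Constraint 1 (U + V = Z) on D(U)={3,4,5,7,8} D(V)={3,4,5,7,8} D(Z)={3,4,5,6,7}: U {3,4,5,7,8}->{3,4}; V {3,4,5,7,8}->{3,4}; Z {3,4,5,6,7}->{6,7}
Constraint 2 (Z != V) on D(Z)={6,7} D(V)={3,4}: no change
So after constraint 2: D(V)={3,4}, size = 2

Answer: 2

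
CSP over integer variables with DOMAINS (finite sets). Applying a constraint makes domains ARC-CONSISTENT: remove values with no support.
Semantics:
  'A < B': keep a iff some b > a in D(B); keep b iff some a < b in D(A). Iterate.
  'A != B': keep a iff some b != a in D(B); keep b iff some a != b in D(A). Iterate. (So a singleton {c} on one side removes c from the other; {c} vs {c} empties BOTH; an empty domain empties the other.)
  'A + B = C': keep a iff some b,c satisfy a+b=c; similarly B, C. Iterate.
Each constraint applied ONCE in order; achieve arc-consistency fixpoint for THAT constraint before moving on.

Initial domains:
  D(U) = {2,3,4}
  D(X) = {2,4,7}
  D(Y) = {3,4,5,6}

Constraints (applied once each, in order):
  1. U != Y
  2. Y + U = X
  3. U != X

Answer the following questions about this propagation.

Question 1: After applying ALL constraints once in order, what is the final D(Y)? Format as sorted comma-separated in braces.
Answer: {3,4,5}

Derivation:
Constraint 1 (U != Y) on D(U)={2,3,4} D(Y)={3,4,5,6}: no change
Constraint 2 (Y + U = X) on D(Y)={3,4,5,6} D(U)={2,3,4} D(X)={2,4,7}: Y {3,4,5,6}->{3,4,5}; X {2,4,7}->{7}
Constraint 3 (U != X) on D(U)={2,3,4} D(X)={7}: no change
So after all 3 constraints: D(Y) = {3,4,5}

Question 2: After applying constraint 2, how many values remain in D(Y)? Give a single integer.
Answer: 3

Derivation:
Constraint 1 (U != Y) on D(U)={2,3,4} D(Y)={3,4,5,6}: no change
Constraint 2 (Y + U = X) on D(Y)={3,4,5,6} D(U)={2,3,4} D(X)={2,4,7}: Y {3,4,5,6}->{3,4,5}; X {2,4,7}->{7}
So after constraint 2: D(Y)={3,4,5}, size = 3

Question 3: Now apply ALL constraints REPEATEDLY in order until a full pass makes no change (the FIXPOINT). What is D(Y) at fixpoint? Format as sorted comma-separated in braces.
pass 0 (initial): D(Y)={3,4,5,6}
pass 1: X {2,4,7}->{7}; Y {3,4,5,6}->{3,4,5}
pass 2: no change
Fixpoint after 2 passes: D(Y) = {3,4,5}

Answer: {3,4,5}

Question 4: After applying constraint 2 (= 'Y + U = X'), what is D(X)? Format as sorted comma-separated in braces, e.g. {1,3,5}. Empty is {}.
Constraint 1 (U != Y) on D(U)={2,3,4} D(Y)={3,4,5,6}: no change
Constraint 2 (Y + U = X) on D(Y)={3,4,5,6} D(U)={2,3,4} D(X)={2,4,7}: Y {3,4,5,6}->{3,4,5}; X {2,4,7}->{7}
So after constraint 2: D(X) = {7}

Answer: {7}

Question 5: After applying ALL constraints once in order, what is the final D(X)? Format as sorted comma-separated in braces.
Answer: {7}

Derivation:
Constraint 1 (U != Y) on D(U)={2,3,4} D(Y)={3,4,5,6}: no change
Constraint 2 (Y + U = X) on D(Y)={3,4,5,6} D(U)={2,3,4} D(X)={2,4,7}: Y {3,4,5,6}->{3,4,5}; X {2,4,7}->{7}
Constraint 3 (U != X) on D(U)={2,3,4} D(X)={7}: no change
So after all 3 constraints: D(X) = {7}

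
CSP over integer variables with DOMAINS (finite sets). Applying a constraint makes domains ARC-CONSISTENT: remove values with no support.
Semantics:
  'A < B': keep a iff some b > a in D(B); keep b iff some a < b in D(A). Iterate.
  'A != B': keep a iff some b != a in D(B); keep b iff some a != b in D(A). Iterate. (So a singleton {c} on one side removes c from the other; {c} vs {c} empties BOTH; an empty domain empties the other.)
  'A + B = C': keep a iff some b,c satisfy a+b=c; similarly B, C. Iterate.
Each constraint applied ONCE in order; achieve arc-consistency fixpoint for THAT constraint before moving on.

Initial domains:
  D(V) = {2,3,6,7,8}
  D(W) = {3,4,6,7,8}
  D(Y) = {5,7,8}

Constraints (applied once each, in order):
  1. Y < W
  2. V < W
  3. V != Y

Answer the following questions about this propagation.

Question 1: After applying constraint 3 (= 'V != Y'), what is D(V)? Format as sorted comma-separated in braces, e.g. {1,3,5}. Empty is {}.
Constraint 1 (Y < W) on D(Y)={5,7,8} D(W)={3,4,6,7,8}: Y {5,7,8}->{5,7}; W {3,4,6,7,8}->{6,7,8}
Constraint 2 (V < W) on D(V)={2,3,6,7,8} D(W)={6,7,8}: V {2,3,6,7,8}->{2,3,6,7}
Constraint 3 (V != Y) on D(V)={2,3,6,7} D(Y)={5,7}: no change
So after constraint 3: D(V) = {2,3,6,7}

Answer: {2,3,6,7}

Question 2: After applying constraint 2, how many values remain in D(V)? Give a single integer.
Answer: 4

Derivation:
Constraint 1 (Y < W) on D(Y)={5,7,8} D(W)={3,4,6,7,8}: Y {5,7,8}->{5,7}; W {3,4,6,7,8}->{6,7,8}
Constraint 2 (V < W) on D(V)={2,3,6,7,8} D(W)={6,7,8}: V {2,3,6,7,8}->{2,3,6,7}
So after constraint 2: D(V)={2,3,6,7}, size = 4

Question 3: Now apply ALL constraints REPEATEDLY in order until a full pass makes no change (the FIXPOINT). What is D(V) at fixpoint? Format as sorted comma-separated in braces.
pass 0 (initial): D(V)={2,3,6,7,8}
pass 1: V {2,3,6,7,8}->{2,3,6,7}; W {3,4,6,7,8}->{6,7,8}; Y {5,7,8}->{5,7}
pass 2: no change
Fixpoint after 2 passes: D(V) = {2,3,6,7}

Answer: {2,3,6,7}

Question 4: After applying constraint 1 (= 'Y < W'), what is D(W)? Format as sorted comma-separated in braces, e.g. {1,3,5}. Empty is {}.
Constraint 1 (Y < W) on D(Y)={5,7,8} D(W)={3,4,6,7,8}: Y {5,7,8}->{5,7}; W {3,4,6,7,8}->{6,7,8}
So after constraint 1: D(W) = {6,7,8}

Answer: {6,7,8}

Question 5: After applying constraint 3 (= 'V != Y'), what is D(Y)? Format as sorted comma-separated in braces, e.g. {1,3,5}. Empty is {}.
Answer: {5,7}

Derivation:
Constraint 1 (Y < W) on D(Y)={5,7,8} D(W)={3,4,6,7,8}: Y {5,7,8}->{5,7}; W {3,4,6,7,8}->{6,7,8}
Constraint 2 (V < W) on D(V)={2,3,6,7,8} D(W)={6,7,8}: V {2,3,6,7,8}->{2,3,6,7}
Constraint 3 (V != Y) on D(V)={2,3,6,7} D(Y)={5,7}: no change
So after constraint 3: D(Y) = {5,7}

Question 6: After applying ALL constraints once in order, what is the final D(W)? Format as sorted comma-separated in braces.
Constraint 1 (Y < W) on D(Y)={5,7,8} D(W)={3,4,6,7,8}: Y {5,7,8}->{5,7}; W {3,4,6,7,8}->{6,7,8}
Constraint 2 (V < W) on D(V)={2,3,6,7,8} D(W)={6,7,8}: V {2,3,6,7,8}->{2,3,6,7}
Constraint 3 (V != Y) on D(V)={2,3,6,7} D(Y)={5,7}: no change
So after all 3 constraints: D(W) = {6,7,8}

Answer: {6,7,8}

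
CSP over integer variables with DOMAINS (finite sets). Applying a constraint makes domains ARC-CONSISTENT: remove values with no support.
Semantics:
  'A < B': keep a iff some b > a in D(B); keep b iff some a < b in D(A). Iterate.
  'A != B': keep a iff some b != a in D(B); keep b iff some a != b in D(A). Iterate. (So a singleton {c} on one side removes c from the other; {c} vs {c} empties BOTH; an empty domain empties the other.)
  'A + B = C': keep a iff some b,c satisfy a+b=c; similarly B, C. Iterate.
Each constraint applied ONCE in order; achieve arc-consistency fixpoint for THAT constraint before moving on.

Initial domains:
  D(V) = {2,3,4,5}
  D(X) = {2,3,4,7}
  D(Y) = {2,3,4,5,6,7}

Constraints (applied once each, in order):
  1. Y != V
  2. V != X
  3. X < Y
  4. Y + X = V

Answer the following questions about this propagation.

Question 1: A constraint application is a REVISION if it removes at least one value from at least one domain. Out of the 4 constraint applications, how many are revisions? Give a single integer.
Answer: 2

Derivation:
Constraint 1 (Y != V) on D(Y)={2,3,4,5,6,7} D(V)={2,3,4,5}: no change => not a revision
Constraint 2 (V != X) on D(V)={2,3,4,5} D(X)={2,3,4,7}: no change => not a revision
Constraint 3 (X < Y) on D(X)={2,3,4,7} D(Y)={2,3,4,5,6,7}: X {2,3,4,7}->{2,3,4}; Y {2,3,4,5,6,7}->{3,4,5,6,7} => REVISION
Constraint 4 (Y + X = V) on D(Y)={3,4,5,6,7} D(X)={2,3,4} D(V)={2,3,4,5}: Y {3,4,5,6,7}->{3}; X {2,3,4}->{2}; V {2,3,4,5}->{5} => REVISION
Total revisions = 2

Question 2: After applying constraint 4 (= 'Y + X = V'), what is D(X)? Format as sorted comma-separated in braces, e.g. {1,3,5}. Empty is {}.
Answer: {2}

Derivation:
Constraint 1 (Y != V) on D(Y)={2,3,4,5,6,7} D(V)={2,3,4,5}: no change
Constraint 2 (V != X) on D(V)={2,3,4,5} D(X)={2,3,4,7}: no change
Constraint 3 (X < Y) on D(X)={2,3,4,7} D(Y)={2,3,4,5,6,7}: X {2,3,4,7}->{2,3,4}; Y {2,3,4,5,6,7}->{3,4,5,6,7}
Constraint 4 (Y + X = V) on D(Y)={3,4,5,6,7} D(X)={2,3,4} D(V)={2,3,4,5}: Y {3,4,5,6,7}->{3}; X {2,3,4}->{2}; V {2,3,4,5}->{5}
So after constraint 4: D(X) = {2}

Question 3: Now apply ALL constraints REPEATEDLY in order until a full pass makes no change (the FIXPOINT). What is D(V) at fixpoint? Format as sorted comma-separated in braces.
pass 0 (initial): D(V)={2,3,4,5}
pass 1: V {2,3,4,5}->{5}; X {2,3,4,7}->{2}; Y {2,3,4,5,6,7}->{3}
pass 2: no change
Fixpoint after 2 passes: D(V) = {5}

Answer: {5}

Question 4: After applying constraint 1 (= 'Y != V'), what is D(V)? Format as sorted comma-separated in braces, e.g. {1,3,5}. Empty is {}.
Constraint 1 (Y != V) on D(Y)={2,3,4,5,6,7} D(V)={2,3,4,5}: no change
So after constraint 1: D(V) = {2,3,4,5}

Answer: {2,3,4,5}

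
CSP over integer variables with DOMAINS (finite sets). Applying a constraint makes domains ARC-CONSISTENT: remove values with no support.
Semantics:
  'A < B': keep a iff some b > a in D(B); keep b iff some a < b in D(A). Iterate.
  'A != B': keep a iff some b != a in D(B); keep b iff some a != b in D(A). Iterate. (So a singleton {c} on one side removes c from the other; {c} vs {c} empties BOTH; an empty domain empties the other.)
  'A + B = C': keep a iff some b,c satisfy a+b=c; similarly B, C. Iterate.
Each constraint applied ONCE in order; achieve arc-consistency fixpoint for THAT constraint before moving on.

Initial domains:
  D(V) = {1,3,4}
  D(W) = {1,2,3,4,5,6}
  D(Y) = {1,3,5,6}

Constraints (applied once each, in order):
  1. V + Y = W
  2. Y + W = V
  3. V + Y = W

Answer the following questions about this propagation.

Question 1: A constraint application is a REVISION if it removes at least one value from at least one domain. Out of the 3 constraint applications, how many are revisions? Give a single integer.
Constraint 1 (V + Y = W) on D(V)={1,3,4} D(Y)={1,3,5,6} D(W)={1,2,3,4,5,6}: Y {1,3,5,6}->{1,3,5}; W {1,2,3,4,5,6}->{2,4,5,6} => REVISION
Constraint 2 (Y + W = V) on D(Y)={1,3,5} D(W)={2,4,5,6} D(V)={1,3,4}: Y {1,3,5}->{1}; W {2,4,5,6}->{2}; V {1,3,4}->{3} => REVISION
Constraint 3 (V + Y = W) on D(V)={3} D(Y)={1} D(W)={2}: V {3}->{}; Y {1}->{}; W {2}->{} => REVISION
Total revisions = 3

Answer: 3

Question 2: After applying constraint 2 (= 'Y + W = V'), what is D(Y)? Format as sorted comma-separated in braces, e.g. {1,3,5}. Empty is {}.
Answer: {1}

Derivation:
Constraint 1 (V + Y = W) on D(V)={1,3,4} D(Y)={1,3,5,6} D(W)={1,2,3,4,5,6}: Y {1,3,5,6}->{1,3,5}; W {1,2,3,4,5,6}->{2,4,5,6}
Constraint 2 (Y + W = V) on D(Y)={1,3,5} D(W)={2,4,5,6} D(V)={1,3,4}: Y {1,3,5}->{1}; W {2,4,5,6}->{2}; V {1,3,4}->{3}
So after constraint 2: D(Y) = {1}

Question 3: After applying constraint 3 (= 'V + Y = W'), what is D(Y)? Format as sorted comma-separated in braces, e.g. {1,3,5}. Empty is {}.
Constraint 1 (V + Y = W) on D(V)={1,3,4} D(Y)={1,3,5,6} D(W)={1,2,3,4,5,6}: Y {1,3,5,6}->{1,3,5}; W {1,2,3,4,5,6}->{2,4,5,6}
Constraint 2 (Y + W = V) on D(Y)={1,3,5} D(W)={2,4,5,6} D(V)={1,3,4}: Y {1,3,5}->{1}; W {2,4,5,6}->{2}; V {1,3,4}->{3}
Constraint 3 (V + Y = W) on D(V)={3} D(Y)={1} D(W)={2}: V {3}->{}; Y {1}->{}; W {2}->{}
So after constraint 3: D(Y) = {}

Answer: {}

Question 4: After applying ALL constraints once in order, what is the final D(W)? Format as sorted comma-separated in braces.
Constraint 1 (V + Y = W) on D(V)={1,3,4} D(Y)={1,3,5,6} D(W)={1,2,3,4,5,6}: Y {1,3,5,6}->{1,3,5}; W {1,2,3,4,5,6}->{2,4,5,6}
Constraint 2 (Y + W = V) on D(Y)={1,3,5} D(W)={2,4,5,6} D(V)={1,3,4}: Y {1,3,5}->{1}; W {2,4,5,6}->{2}; V {1,3,4}->{3}
Constraint 3 (V + Y = W) on D(V)={3} D(Y)={1} D(W)={2}: V {3}->{}; Y {1}->{}; W {2}->{}
So after all 3 constraints: D(W) = {}

Answer: {}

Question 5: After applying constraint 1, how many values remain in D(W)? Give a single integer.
Answer: 4

Derivation:
Constraint 1 (V + Y = W) on D(V)={1,3,4} D(Y)={1,3,5,6} D(W)={1,2,3,4,5,6}: Y {1,3,5,6}->{1,3,5}; W {1,2,3,4,5,6}->{2,4,5,6}
So after constraint 1: D(W)={2,4,5,6}, size = 4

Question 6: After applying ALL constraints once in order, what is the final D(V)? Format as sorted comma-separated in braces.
Answer: {}

Derivation:
Constraint 1 (V + Y = W) on D(V)={1,3,4} D(Y)={1,3,5,6} D(W)={1,2,3,4,5,6}: Y {1,3,5,6}->{1,3,5}; W {1,2,3,4,5,6}->{2,4,5,6}
Constraint 2 (Y + W = V) on D(Y)={1,3,5} D(W)={2,4,5,6} D(V)={1,3,4}: Y {1,3,5}->{1}; W {2,4,5,6}->{2}; V {1,3,4}->{3}
Constraint 3 (V + Y = W) on D(V)={3} D(Y)={1} D(W)={2}: V {3}->{}; Y {1}->{}; W {2}->{}
So after all 3 constraints: D(V) = {}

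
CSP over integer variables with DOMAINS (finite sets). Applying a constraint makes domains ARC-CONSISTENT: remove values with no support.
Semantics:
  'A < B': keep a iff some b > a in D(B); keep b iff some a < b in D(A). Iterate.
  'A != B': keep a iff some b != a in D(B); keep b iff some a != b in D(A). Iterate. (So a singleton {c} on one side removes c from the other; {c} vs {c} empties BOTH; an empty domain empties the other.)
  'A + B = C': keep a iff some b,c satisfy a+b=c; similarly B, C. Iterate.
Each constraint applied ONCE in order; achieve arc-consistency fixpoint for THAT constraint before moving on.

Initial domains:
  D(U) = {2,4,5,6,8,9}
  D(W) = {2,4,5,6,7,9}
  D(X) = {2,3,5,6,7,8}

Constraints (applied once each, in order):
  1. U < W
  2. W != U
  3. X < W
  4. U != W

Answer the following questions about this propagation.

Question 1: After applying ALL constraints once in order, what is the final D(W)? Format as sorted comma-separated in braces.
Answer: {4,5,6,7,9}

Derivation:
Constraint 1 (U < W) on D(U)={2,4,5,6,8,9} D(W)={2,4,5,6,7,9}: U {2,4,5,6,8,9}->{2,4,5,6,8}; W {2,4,5,6,7,9}->{4,5,6,7,9}
Constraint 2 (W != U) on D(W)={4,5,6,7,9} D(U)={2,4,5,6,8}: no change
Constraint 3 (X < W) on D(X)={2,3,5,6,7,8} D(W)={4,5,6,7,9}: no change
Constraint 4 (U != W) on D(U)={2,4,5,6,8} D(W)={4,5,6,7,9}: no change
So after all 4 constraints: D(W) = {4,5,6,7,9}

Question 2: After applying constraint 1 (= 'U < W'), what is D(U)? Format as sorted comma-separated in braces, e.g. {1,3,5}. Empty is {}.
Constraint 1 (U < W) on D(U)={2,4,5,6,8,9} D(W)={2,4,5,6,7,9}: U {2,4,5,6,8,9}->{2,4,5,6,8}; W {2,4,5,6,7,9}->{4,5,6,7,9}
So after constraint 1: D(U) = {2,4,5,6,8}

Answer: {2,4,5,6,8}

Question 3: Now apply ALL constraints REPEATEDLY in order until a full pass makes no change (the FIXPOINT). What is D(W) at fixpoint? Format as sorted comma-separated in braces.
Answer: {4,5,6,7,9}

Derivation:
pass 0 (initial): D(W)={2,4,5,6,7,9}
pass 1: U {2,4,5,6,8,9}->{2,4,5,6,8}; W {2,4,5,6,7,9}->{4,5,6,7,9}
pass 2: no change
Fixpoint after 2 passes: D(W) = {4,5,6,7,9}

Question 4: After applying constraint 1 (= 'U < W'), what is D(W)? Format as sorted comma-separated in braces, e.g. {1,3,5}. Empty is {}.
Answer: {4,5,6,7,9}

Derivation:
Constraint 1 (U < W) on D(U)={2,4,5,6,8,9} D(W)={2,4,5,6,7,9}: U {2,4,5,6,8,9}->{2,4,5,6,8}; W {2,4,5,6,7,9}->{4,5,6,7,9}
So after constraint 1: D(W) = {4,5,6,7,9}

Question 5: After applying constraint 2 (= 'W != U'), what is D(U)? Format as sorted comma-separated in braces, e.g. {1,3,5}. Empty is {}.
Answer: {2,4,5,6,8}

Derivation:
Constraint 1 (U < W) on D(U)={2,4,5,6,8,9} D(W)={2,4,5,6,7,9}: U {2,4,5,6,8,9}->{2,4,5,6,8}; W {2,4,5,6,7,9}->{4,5,6,7,9}
Constraint 2 (W != U) on D(W)={4,5,6,7,9} D(U)={2,4,5,6,8}: no change
So after constraint 2: D(U) = {2,4,5,6,8}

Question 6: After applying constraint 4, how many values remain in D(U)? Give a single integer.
Constraint 1 (U < W) on D(U)={2,4,5,6,8,9} D(W)={2,4,5,6,7,9}: U {2,4,5,6,8,9}->{2,4,5,6,8}; W {2,4,5,6,7,9}->{4,5,6,7,9}
Constraint 2 (W != U) on D(W)={4,5,6,7,9} D(U)={2,4,5,6,8}: no change
Constraint 3 (X < W) on D(X)={2,3,5,6,7,8} D(W)={4,5,6,7,9}: no change
Constraint 4 (U != W) on D(U)={2,4,5,6,8} D(W)={4,5,6,7,9}: no change
So after constraint 4: D(U)={2,4,5,6,8}, size = 5

Answer: 5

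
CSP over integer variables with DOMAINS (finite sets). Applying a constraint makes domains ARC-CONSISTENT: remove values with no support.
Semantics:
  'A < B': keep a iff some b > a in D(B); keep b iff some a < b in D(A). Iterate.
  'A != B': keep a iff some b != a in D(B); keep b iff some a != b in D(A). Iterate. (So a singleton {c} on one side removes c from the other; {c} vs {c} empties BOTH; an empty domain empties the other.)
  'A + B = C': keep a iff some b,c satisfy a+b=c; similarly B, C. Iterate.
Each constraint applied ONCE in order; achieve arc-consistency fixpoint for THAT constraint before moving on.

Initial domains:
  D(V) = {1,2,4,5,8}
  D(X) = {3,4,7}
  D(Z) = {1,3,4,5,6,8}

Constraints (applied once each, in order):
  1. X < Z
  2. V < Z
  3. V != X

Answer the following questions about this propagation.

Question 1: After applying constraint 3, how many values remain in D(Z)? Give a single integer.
Constraint 1 (X < Z) on D(X)={3,4,7} D(Z)={1,3,4,5,6,8}: Z {1,3,4,5,6,8}->{4,5,6,8}
Constraint 2 (V < Z) on D(V)={1,2,4,5,8} D(Z)={4,5,6,8}: V {1,2,4,5,8}->{1,2,4,5}
Constraint 3 (V != X) on D(V)={1,2,4,5} D(X)={3,4,7}: no change
So after constraint 3: D(Z)={4,5,6,8}, size = 4

Answer: 4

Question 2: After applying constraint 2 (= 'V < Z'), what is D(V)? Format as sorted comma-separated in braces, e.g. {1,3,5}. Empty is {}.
Answer: {1,2,4,5}

Derivation:
Constraint 1 (X < Z) on D(X)={3,4,7} D(Z)={1,3,4,5,6,8}: Z {1,3,4,5,6,8}->{4,5,6,8}
Constraint 2 (V < Z) on D(V)={1,2,4,5,8} D(Z)={4,5,6,8}: V {1,2,4,5,8}->{1,2,4,5}
So after constraint 2: D(V) = {1,2,4,5}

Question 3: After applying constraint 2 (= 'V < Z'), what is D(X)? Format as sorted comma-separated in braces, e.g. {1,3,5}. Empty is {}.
Constraint 1 (X < Z) on D(X)={3,4,7} D(Z)={1,3,4,5,6,8}: Z {1,3,4,5,6,8}->{4,5,6,8}
Constraint 2 (V < Z) on D(V)={1,2,4,5,8} D(Z)={4,5,6,8}: V {1,2,4,5,8}->{1,2,4,5}
So after constraint 2: D(X) = {3,4,7}

Answer: {3,4,7}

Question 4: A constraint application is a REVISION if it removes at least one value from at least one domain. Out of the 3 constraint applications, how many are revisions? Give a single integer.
Constraint 1 (X < Z) on D(X)={3,4,7} D(Z)={1,3,4,5,6,8}: Z {1,3,4,5,6,8}->{4,5,6,8} => REVISION
Constraint 2 (V < Z) on D(V)={1,2,4,5,8} D(Z)={4,5,6,8}: V {1,2,4,5,8}->{1,2,4,5} => REVISION
Constraint 3 (V != X) on D(V)={1,2,4,5} D(X)={3,4,7}: no change => not a revision
Total revisions = 2

Answer: 2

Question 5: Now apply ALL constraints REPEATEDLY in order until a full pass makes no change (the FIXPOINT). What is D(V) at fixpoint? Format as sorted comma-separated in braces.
Answer: {1,2,4,5}

Derivation:
pass 0 (initial): D(V)={1,2,4,5,8}
pass 1: V {1,2,4,5,8}->{1,2,4,5}; Z {1,3,4,5,6,8}->{4,5,6,8}
pass 2: no change
Fixpoint after 2 passes: D(V) = {1,2,4,5}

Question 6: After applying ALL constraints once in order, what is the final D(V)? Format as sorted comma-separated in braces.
Constraint 1 (X < Z) on D(X)={3,4,7} D(Z)={1,3,4,5,6,8}: Z {1,3,4,5,6,8}->{4,5,6,8}
Constraint 2 (V < Z) on D(V)={1,2,4,5,8} D(Z)={4,5,6,8}: V {1,2,4,5,8}->{1,2,4,5}
Constraint 3 (V != X) on D(V)={1,2,4,5} D(X)={3,4,7}: no change
So after all 3 constraints: D(V) = {1,2,4,5}

Answer: {1,2,4,5}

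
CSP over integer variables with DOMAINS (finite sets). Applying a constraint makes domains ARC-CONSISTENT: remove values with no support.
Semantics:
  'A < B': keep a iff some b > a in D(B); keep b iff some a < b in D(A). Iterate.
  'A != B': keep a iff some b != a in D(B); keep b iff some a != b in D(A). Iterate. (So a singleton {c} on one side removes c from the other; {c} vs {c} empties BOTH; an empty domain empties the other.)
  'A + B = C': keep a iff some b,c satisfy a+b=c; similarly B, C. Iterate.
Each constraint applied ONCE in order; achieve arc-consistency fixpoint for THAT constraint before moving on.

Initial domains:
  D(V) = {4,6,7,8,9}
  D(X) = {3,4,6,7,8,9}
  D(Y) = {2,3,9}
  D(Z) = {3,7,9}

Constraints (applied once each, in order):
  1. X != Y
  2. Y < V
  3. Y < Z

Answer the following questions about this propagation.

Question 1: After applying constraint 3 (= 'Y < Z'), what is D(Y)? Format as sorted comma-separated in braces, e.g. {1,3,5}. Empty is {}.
Answer: {2,3}

Derivation:
Constraint 1 (X != Y) on D(X)={3,4,6,7,8,9} D(Y)={2,3,9}: no change
Constraint 2 (Y < V) on D(Y)={2,3,9} D(V)={4,6,7,8,9}: Y {2,3,9}->{2,3}
Constraint 3 (Y < Z) on D(Y)={2,3} D(Z)={3,7,9}: no change
So after constraint 3: D(Y) = {2,3}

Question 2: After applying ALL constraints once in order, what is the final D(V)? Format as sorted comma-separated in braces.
Answer: {4,6,7,8,9}

Derivation:
Constraint 1 (X != Y) on D(X)={3,4,6,7,8,9} D(Y)={2,3,9}: no change
Constraint 2 (Y < V) on D(Y)={2,3,9} D(V)={4,6,7,8,9}: Y {2,3,9}->{2,3}
Constraint 3 (Y < Z) on D(Y)={2,3} D(Z)={3,7,9}: no change
So after all 3 constraints: D(V) = {4,6,7,8,9}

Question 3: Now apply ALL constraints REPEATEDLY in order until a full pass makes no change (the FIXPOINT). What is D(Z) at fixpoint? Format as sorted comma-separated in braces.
Answer: {3,7,9}

Derivation:
pass 0 (initial): D(Z)={3,7,9}
pass 1: Y {2,3,9}->{2,3}
pass 2: no change
Fixpoint after 2 passes: D(Z) = {3,7,9}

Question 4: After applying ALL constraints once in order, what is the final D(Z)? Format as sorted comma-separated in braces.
Constraint 1 (X != Y) on D(X)={3,4,6,7,8,9} D(Y)={2,3,9}: no change
Constraint 2 (Y < V) on D(Y)={2,3,9} D(V)={4,6,7,8,9}: Y {2,3,9}->{2,3}
Constraint 3 (Y < Z) on D(Y)={2,3} D(Z)={3,7,9}: no change
So after all 3 constraints: D(Z) = {3,7,9}

Answer: {3,7,9}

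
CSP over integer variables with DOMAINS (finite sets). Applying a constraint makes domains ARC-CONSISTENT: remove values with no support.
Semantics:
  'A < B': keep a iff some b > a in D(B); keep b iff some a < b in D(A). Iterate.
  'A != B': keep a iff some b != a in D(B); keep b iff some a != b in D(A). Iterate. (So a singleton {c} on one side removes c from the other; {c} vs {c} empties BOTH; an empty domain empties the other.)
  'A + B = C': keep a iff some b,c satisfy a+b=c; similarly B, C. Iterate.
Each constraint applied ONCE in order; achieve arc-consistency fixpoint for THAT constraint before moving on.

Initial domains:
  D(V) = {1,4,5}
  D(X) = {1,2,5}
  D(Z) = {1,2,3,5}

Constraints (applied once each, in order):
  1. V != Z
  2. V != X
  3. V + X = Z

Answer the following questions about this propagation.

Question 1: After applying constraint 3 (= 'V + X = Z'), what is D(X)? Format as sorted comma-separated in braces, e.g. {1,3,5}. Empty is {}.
Answer: {1,2}

Derivation:
Constraint 1 (V != Z) on D(V)={1,4,5} D(Z)={1,2,3,5}: no change
Constraint 2 (V != X) on D(V)={1,4,5} D(X)={1,2,5}: no change
Constraint 3 (V + X = Z) on D(V)={1,4,5} D(X)={1,2,5} D(Z)={1,2,3,5}: V {1,4,5}->{1,4}; X {1,2,5}->{1,2}; Z {1,2,3,5}->{2,3,5}
So after constraint 3: D(X) = {1,2}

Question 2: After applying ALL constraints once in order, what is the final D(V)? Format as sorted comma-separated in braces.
Answer: {1,4}

Derivation:
Constraint 1 (V != Z) on D(V)={1,4,5} D(Z)={1,2,3,5}: no change
Constraint 2 (V != X) on D(V)={1,4,5} D(X)={1,2,5}: no change
Constraint 3 (V + X = Z) on D(V)={1,4,5} D(X)={1,2,5} D(Z)={1,2,3,5}: V {1,4,5}->{1,4}; X {1,2,5}->{1,2}; Z {1,2,3,5}->{2,3,5}
So after all 3 constraints: D(V) = {1,4}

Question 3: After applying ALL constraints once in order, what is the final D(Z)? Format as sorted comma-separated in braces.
Answer: {2,3,5}

Derivation:
Constraint 1 (V != Z) on D(V)={1,4,5} D(Z)={1,2,3,5}: no change
Constraint 2 (V != X) on D(V)={1,4,5} D(X)={1,2,5}: no change
Constraint 3 (V + X = Z) on D(V)={1,4,5} D(X)={1,2,5} D(Z)={1,2,3,5}: V {1,4,5}->{1,4}; X {1,2,5}->{1,2}; Z {1,2,3,5}->{2,3,5}
So after all 3 constraints: D(Z) = {2,3,5}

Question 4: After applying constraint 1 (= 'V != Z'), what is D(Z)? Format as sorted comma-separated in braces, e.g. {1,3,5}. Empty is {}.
Constraint 1 (V != Z) on D(V)={1,4,5} D(Z)={1,2,3,5}: no change
So after constraint 1: D(Z) = {1,2,3,5}

Answer: {1,2,3,5}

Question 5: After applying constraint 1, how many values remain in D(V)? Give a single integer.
Answer: 3

Derivation:
Constraint 1 (V != Z) on D(V)={1,4,5} D(Z)={1,2,3,5}: no change
So after constraint 1: D(V)={1,4,5}, size = 3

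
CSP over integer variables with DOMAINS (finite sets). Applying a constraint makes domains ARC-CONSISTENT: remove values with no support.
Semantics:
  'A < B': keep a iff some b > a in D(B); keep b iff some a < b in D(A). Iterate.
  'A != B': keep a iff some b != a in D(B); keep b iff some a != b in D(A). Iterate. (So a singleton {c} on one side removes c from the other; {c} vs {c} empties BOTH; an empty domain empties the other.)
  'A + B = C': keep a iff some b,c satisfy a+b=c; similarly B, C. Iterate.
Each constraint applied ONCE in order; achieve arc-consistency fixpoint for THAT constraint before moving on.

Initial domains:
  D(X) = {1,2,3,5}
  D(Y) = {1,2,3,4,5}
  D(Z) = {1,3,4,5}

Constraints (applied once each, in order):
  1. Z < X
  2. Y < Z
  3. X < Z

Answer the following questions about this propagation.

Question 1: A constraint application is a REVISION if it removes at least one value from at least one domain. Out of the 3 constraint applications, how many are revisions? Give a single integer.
Constraint 1 (Z < X) on D(Z)={1,3,4,5} D(X)={1,2,3,5}: Z {1,3,4,5}->{1,3,4}; X {1,2,3,5}->{2,3,5} => REVISION
Constraint 2 (Y < Z) on D(Y)={1,2,3,4,5} D(Z)={1,3,4}: Y {1,2,3,4,5}->{1,2,3}; Z {1,3,4}->{3,4} => REVISION
Constraint 3 (X < Z) on D(X)={2,3,5} D(Z)={3,4}: X {2,3,5}->{2,3} => REVISION
Total revisions = 3

Answer: 3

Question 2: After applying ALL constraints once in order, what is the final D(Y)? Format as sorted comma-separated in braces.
Answer: {1,2,3}

Derivation:
Constraint 1 (Z < X) on D(Z)={1,3,4,5} D(X)={1,2,3,5}: Z {1,3,4,5}->{1,3,4}; X {1,2,3,5}->{2,3,5}
Constraint 2 (Y < Z) on D(Y)={1,2,3,4,5} D(Z)={1,3,4}: Y {1,2,3,4,5}->{1,2,3}; Z {1,3,4}->{3,4}
Constraint 3 (X < Z) on D(X)={2,3,5} D(Z)={3,4}: X {2,3,5}->{2,3}
So after all 3 constraints: D(Y) = {1,2,3}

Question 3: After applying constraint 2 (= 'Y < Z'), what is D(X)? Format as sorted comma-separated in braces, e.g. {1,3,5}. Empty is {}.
Constraint 1 (Z < X) on D(Z)={1,3,4,5} D(X)={1,2,3,5}: Z {1,3,4,5}->{1,3,4}; X {1,2,3,5}->{2,3,5}
Constraint 2 (Y < Z) on D(Y)={1,2,3,4,5} D(Z)={1,3,4}: Y {1,2,3,4,5}->{1,2,3}; Z {1,3,4}->{3,4}
So after constraint 2: D(X) = {2,3,5}

Answer: {2,3,5}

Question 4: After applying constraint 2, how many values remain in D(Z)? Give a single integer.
Answer: 2

Derivation:
Constraint 1 (Z < X) on D(Z)={1,3,4,5} D(X)={1,2,3,5}: Z {1,3,4,5}->{1,3,4}; X {1,2,3,5}->{2,3,5}
Constraint 2 (Y < Z) on D(Y)={1,2,3,4,5} D(Z)={1,3,4}: Y {1,2,3,4,5}->{1,2,3}; Z {1,3,4}->{3,4}
So after constraint 2: D(Z)={3,4}, size = 2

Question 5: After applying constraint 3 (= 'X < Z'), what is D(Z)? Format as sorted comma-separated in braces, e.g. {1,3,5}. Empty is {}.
Constraint 1 (Z < X) on D(Z)={1,3,4,5} D(X)={1,2,3,5}: Z {1,3,4,5}->{1,3,4}; X {1,2,3,5}->{2,3,5}
Constraint 2 (Y < Z) on D(Y)={1,2,3,4,5} D(Z)={1,3,4}: Y {1,2,3,4,5}->{1,2,3}; Z {1,3,4}->{3,4}
Constraint 3 (X < Z) on D(X)={2,3,5} D(Z)={3,4}: X {2,3,5}->{2,3}
So after constraint 3: D(Z) = {3,4}

Answer: {3,4}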